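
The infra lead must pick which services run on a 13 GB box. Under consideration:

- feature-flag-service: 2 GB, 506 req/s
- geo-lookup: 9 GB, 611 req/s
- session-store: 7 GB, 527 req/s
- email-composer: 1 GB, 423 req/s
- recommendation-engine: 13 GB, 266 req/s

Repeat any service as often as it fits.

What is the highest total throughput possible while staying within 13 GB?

By throughput per GB: email-composer 423.00, feature-flag-service 253.00, session-store 75.29, geo-lookup 67.89 lead.
Taking 13×email-composer: 13 GB used, 5499 in throughput.
That's the maximum — no swap from here does better than 5499.

5499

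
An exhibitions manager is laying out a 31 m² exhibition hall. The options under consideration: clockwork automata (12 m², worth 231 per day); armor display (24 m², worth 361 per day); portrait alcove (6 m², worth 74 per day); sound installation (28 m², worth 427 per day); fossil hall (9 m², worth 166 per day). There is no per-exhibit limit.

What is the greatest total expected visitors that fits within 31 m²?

563

Taking the top-ratio exhibits first gives 2×clockwork automata + portrait alcove for 536 (30 m²).
Replace clockwork automata and portrait alcove with 2×fossil hall: the trade gains 27 net, giving 563 at 30 m².
Every other selection either busts 31 m² or fails to beat 563.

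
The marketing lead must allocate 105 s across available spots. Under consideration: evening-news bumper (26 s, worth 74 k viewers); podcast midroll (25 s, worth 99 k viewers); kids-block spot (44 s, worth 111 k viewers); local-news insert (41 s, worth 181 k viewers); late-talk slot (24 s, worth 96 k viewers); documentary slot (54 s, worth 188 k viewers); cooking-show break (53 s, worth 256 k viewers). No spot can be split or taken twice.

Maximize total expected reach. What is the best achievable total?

451

The ratio heuristic lands on local-news insert + cooking-show break (437) but leaves 11 s idle.
Dropping local-news insert frees 41 s; slotting in podcast midroll + late-talk slot (49 s) lifts the total to 451 at 102 s.
The closest alternative, local-news insert + cooking-show break, reaches only 437.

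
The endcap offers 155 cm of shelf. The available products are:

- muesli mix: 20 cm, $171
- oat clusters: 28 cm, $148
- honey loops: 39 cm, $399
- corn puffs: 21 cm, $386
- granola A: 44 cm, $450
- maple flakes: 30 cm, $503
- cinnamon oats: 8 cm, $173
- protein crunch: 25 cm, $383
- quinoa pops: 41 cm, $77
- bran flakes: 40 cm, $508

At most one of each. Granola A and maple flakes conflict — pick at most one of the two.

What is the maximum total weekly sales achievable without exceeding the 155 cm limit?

2179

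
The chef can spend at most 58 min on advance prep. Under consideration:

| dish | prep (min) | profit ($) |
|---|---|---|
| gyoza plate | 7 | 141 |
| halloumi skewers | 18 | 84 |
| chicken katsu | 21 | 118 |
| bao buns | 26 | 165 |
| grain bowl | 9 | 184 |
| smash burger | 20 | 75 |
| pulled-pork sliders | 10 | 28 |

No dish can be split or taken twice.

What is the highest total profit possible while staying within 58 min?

Filling by ratio: gyoza plate + bao buns + grain bowl + pulled-pork sliders for 518, with 6 min left unused.
The 36 min tied up in bao buns and pulled-pork sliders is better spent on halloumi skewers + chicken katsu — total rises to 527 (55 min).
Runner-up gyoza plate + chicken katsu + grain bowl + smash burger tops out at 518.

527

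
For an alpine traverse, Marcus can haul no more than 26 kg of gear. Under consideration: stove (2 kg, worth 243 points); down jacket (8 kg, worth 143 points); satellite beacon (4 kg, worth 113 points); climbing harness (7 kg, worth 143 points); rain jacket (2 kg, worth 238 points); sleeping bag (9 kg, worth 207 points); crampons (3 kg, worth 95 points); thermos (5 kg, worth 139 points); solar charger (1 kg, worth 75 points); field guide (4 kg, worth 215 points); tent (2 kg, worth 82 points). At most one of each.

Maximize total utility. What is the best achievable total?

1230

Taking the top-ratio items first gives stove + satellite beacon + rain jacket + crampons + thermos + solar charger + field guide + tent for 1200 (23 kg).
The 4 kg tied up in satellite beacon is better spent on climbing harness — total rises to 1230 (26 kg).
That's the maximum — no swap from here does better than 1230.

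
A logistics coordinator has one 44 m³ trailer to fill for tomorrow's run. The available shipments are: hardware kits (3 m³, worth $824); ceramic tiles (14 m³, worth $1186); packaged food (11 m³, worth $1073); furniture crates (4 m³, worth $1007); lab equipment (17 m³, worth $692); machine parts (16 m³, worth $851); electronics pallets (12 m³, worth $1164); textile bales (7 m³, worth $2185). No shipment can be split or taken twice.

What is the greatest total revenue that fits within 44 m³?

6366

Filling by ratio: hardware kits + packaged food + furniture crates + electronics pallets + textile bales for 6253, with 7 m³ left unused.
Replace packaged food with ceramic tiles: the trade gains 113 net, giving 6366 at 40 m³.
That's the maximum — no swap from here does better than 6366.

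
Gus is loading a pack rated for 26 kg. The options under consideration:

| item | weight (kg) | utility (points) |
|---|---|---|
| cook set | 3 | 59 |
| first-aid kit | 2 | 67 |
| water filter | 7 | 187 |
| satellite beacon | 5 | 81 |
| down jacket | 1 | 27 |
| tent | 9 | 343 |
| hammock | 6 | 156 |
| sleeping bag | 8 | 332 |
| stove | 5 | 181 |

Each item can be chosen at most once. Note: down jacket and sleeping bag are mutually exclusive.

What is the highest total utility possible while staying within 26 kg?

Taking first-aid kit + water filter + tent + sleeping bag: 26 kg used, 929 in utility.

929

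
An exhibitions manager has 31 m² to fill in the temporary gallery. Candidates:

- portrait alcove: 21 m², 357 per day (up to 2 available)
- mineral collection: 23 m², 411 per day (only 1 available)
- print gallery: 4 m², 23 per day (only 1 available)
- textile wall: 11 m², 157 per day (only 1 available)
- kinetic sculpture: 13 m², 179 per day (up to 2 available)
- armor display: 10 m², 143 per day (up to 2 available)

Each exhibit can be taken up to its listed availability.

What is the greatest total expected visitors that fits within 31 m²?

500

Greedy by ratio would take mineral collection + print gallery: 27 m² used, total 434.
Dropping mineral collection and print gallery frees 27 m²; slotting in portrait alcove + armor display (31 m²) lifts the total to 500 at 31 m².
Every other selection either busts 31 m² or exceeds an availability limit or fails to beat 500.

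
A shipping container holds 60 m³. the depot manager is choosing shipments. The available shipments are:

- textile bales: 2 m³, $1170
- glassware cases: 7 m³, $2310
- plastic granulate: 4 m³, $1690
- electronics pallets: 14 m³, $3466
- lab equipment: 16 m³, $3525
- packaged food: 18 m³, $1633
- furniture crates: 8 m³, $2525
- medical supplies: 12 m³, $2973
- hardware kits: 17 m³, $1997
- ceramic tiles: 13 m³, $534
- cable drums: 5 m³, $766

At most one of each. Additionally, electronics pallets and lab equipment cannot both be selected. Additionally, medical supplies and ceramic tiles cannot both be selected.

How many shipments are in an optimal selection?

The maximum revenue within 60 m³ is 14959.
One optimal bundle: textile bales + glassware cases + plastic granulate + lab equipment + furniture crates + medical supplies + cable drums (54 m³).
All optima have 7 shipments.

7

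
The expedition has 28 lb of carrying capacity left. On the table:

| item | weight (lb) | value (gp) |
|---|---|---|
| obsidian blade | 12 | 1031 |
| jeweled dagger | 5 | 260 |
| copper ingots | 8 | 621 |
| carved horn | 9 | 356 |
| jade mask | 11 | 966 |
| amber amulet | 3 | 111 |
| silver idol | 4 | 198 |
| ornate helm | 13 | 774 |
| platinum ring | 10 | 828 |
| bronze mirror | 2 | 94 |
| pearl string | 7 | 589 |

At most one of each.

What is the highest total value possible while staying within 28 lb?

2383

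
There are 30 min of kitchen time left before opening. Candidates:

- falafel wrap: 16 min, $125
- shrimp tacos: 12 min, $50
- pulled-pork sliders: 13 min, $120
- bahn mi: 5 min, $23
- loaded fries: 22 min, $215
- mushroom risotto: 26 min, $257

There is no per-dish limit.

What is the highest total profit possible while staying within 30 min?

257

The ratio ordering already packs tightly: mushroom risotto, 26 min, 257.
That's the maximum — no swap from here does better than 257.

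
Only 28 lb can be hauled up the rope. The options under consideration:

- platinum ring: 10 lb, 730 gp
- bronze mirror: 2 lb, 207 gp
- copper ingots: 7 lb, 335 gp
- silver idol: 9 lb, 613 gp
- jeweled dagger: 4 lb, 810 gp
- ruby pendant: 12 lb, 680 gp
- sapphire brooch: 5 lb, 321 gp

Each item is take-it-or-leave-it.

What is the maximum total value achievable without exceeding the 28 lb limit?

Greedy by ratio would take platinum ring + bronze mirror + silver idol + jeweled dagger: 25 lb used, total 2360.
Replace bronze mirror with sapphire brooch: the trade gains 114 net, giving 2474 at 28 lb.
The closest alternative, platinum ring + bronze mirror + jeweled dagger + ruby pendant, reaches only 2427.

2474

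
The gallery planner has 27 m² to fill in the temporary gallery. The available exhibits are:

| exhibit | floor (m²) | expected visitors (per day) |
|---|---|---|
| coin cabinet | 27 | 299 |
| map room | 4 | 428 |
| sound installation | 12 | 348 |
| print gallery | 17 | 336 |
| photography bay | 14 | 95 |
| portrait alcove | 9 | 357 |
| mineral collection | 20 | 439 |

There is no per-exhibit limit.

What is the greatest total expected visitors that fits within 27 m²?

2568

Density check — map room 107.00, portrait alcove 39.67, sound installation 29.00 are the best per m².
Taking 6×map room: 24 m² used, 2568 in expected visitors.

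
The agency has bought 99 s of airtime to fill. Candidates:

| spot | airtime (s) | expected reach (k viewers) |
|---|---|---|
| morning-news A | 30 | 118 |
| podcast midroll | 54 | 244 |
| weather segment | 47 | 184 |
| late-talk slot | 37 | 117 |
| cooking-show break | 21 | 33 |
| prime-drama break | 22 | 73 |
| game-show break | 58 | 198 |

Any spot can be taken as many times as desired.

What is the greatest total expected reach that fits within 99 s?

Greedy by ratio would take morning-news A + podcast midroll: 84 s used, total 362.
Replace morning-news A with 2×prime-drama break: the trade gains 28 net, giving 390 at 98 s.
Every other selection either busts 99 s or fails to beat 390.

390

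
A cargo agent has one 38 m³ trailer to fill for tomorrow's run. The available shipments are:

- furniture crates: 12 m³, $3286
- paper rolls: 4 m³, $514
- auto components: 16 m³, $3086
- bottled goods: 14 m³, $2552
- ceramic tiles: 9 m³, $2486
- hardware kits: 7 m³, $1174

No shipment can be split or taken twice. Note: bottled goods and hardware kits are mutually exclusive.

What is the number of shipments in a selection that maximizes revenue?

3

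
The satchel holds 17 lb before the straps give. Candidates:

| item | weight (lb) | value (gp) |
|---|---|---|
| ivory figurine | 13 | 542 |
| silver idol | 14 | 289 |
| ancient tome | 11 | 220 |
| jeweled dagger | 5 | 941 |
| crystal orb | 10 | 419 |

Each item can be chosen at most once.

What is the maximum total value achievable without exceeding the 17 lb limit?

1360

Best packing: jeweled dagger + crystal orb — 15 lb, 1360 total.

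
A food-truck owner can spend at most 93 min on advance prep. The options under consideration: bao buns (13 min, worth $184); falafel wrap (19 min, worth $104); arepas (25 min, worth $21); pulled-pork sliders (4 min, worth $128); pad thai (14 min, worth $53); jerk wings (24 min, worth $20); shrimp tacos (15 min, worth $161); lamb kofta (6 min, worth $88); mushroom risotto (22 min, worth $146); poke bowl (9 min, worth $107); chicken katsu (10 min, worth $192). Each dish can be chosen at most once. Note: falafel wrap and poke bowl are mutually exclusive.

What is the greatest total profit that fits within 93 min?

1059

Best packing: bao buns + pulled-pork sliders + pad thai + shrimp tacos + lamb kofta + mushroom risotto + poke bowl + chicken katsu — 93 min, 1059 total.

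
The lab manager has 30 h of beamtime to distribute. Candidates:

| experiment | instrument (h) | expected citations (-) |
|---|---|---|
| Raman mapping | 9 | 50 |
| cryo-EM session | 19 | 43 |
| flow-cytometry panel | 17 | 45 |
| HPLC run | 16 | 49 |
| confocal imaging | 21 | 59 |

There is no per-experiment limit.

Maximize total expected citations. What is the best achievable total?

Best packing: 3×Raman mapping — 27 h, 150 total.
Every other selection either busts 30 h or fails to beat 150.

150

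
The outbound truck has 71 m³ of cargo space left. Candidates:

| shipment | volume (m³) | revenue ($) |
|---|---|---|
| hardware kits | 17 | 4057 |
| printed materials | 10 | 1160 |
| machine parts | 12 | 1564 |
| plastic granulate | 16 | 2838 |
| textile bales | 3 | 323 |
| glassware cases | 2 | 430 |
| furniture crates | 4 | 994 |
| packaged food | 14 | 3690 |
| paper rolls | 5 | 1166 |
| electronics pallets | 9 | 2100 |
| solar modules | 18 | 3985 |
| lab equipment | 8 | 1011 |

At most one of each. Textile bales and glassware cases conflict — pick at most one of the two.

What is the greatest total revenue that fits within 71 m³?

By revenue per m³: packaged food 263.57, furniture crates 248.50, hardware kits 238.65, electronics pallets 233.33 lead.
Taking hardware kits + glassware cases + furniture crates + packaged food + paper rolls + electronics pallets + solar modules: 69 m³ used, 16422 in revenue.
The closest alternative, hardware kits + textile bales + furniture crates + packaged food + paper rolls + electronics pallets + solar modules, reaches only 16315.

16422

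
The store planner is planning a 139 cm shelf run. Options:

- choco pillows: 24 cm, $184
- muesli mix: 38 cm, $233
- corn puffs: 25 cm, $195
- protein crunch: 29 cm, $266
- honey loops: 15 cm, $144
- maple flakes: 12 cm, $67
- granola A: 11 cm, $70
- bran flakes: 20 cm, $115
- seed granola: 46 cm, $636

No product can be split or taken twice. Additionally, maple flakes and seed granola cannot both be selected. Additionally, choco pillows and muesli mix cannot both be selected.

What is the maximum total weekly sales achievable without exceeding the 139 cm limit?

1425

The ratio ordering already packs tightly: choco pillows + corn puffs + protein crunch + honey loops + seed granola, 139 cm, 1425.
That's the maximum — no feasible swap from here does better than 1425.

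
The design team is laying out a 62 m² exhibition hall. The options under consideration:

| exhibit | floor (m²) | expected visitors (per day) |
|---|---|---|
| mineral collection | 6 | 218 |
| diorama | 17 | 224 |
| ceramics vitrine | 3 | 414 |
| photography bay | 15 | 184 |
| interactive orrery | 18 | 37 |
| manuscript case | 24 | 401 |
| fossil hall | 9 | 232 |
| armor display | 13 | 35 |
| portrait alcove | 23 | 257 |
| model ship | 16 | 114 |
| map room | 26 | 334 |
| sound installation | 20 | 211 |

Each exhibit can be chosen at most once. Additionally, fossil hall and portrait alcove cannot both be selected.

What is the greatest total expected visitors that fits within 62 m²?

1489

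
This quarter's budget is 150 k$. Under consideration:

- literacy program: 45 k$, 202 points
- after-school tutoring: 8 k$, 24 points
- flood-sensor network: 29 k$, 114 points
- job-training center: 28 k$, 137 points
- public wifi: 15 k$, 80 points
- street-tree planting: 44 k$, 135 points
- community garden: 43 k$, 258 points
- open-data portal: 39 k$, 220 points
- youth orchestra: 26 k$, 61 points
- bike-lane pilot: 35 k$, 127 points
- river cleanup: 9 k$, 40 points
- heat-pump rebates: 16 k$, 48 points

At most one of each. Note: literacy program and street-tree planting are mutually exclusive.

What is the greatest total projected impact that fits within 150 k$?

Ranking by ratio (projected impact/k$): community garden 6.00, open-data portal 5.64, public wifi 5.33.
Greedy by ratio would take after-school tutoring + job-training center + public wifi + community garden + open-data portal + river cleanup: 142 k$ used, total 759.
The 37 k$ tied up in job-training center and river cleanup is better spent on literacy program — total rises to 784 (150 k$).

784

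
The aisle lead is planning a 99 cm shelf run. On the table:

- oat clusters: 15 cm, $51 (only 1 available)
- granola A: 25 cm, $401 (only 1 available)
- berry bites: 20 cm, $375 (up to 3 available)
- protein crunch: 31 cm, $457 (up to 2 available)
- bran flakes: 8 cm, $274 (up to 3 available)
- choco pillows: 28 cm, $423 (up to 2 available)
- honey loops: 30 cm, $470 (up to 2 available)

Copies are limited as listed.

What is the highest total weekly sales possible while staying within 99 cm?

2068

A density-first pass picks oat clusters + 3×berry bites + 3×bran flakes — 1998 at 99 cm.
Replace oat clusters and 2×berry bites with granola A + honey loops: the trade gains 70 net, giving 2068 at 99 cm.
That's the maximum — no swap from here does better than 2068.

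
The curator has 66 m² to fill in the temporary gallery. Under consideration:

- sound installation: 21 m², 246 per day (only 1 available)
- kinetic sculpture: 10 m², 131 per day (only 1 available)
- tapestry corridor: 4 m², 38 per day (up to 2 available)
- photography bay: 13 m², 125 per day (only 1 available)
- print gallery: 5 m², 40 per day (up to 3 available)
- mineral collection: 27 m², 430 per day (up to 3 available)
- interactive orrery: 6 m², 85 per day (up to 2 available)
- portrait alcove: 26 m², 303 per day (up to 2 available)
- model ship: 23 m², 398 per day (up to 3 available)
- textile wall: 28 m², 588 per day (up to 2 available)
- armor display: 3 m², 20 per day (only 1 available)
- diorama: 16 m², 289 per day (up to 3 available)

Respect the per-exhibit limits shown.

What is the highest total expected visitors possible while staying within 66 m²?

1307

By expected visitors per m²: textile wall 21.00, diorama 18.06, model ship 17.30 lead.
A density-first pass picks tapestry corridor + interactive orrery + 2×textile wall — 1299 at 66 m².
Dropping tapestry corridor and interactive orrery frees 10 m²; slotting in kinetic sculpture (10 m²) lifts the total to 1307 at 66 m².
No other feasible combination exceeds 1307.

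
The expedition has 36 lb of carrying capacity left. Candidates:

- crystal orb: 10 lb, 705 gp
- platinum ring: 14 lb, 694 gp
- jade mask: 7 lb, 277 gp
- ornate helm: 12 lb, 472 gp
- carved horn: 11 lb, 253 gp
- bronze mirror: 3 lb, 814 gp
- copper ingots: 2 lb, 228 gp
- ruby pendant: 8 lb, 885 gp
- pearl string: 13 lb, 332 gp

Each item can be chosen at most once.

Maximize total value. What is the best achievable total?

3104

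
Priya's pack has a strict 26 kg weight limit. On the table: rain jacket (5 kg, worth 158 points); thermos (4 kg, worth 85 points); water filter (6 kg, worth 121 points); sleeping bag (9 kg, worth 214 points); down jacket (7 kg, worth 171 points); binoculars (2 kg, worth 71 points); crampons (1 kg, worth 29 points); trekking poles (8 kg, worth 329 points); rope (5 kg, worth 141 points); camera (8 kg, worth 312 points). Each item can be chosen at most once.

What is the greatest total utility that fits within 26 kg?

Filling by ratio: rain jacket + binoculars + crampons + trekking poles + camera for 899, with 2 kg left unused.
Dropping binoculars and crampons frees 3 kg; slotting in rope (5 kg) lifts the total to 940 at 26 kg.
The closest alternative, rain jacket + thermos + crampons + trekking poles + camera, reaches only 913.

940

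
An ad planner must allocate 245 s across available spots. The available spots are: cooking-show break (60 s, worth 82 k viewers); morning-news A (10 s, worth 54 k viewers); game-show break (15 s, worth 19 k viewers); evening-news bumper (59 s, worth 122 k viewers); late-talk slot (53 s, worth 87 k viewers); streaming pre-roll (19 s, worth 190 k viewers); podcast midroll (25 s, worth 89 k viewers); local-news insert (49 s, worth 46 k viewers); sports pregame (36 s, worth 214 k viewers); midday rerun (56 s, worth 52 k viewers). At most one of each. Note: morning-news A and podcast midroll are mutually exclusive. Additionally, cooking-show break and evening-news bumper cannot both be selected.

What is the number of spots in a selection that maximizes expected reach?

6

The maximum expected reach within 245 s is 748.
evening-news bumper + late-talk slot + streaming pre-roll + podcast midroll + local-news insert + sports pregame hits 748 at 241 s.
All optima have 6 spots.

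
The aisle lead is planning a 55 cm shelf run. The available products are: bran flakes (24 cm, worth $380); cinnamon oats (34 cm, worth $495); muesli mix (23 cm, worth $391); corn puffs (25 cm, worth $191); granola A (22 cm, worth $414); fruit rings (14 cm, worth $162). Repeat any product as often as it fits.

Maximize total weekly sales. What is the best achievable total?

828

2×granola A uses 44 of the 55 cm and totals 828.
That's the maximum — no swap from here does better than 828.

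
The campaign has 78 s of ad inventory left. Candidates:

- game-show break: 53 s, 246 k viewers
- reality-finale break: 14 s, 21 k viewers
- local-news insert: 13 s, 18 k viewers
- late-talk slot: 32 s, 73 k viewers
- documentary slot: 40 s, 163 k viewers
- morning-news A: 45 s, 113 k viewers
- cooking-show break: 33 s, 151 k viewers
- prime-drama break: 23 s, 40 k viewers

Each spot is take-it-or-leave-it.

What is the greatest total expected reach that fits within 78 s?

314

Density check — game-show break 4.64, cooking-show break 4.58, documentary slot 4.08 are the best per s.
Taking the top-ratio spots first gives game-show break + prime-drama break for 286 (76 s).
Replace game-show break and prime-drama break with documentary slot + cooking-show break: the trade gains 28 net, giving 314 at 73 s.
An exhaustive check of the 256 subsets confirms 314.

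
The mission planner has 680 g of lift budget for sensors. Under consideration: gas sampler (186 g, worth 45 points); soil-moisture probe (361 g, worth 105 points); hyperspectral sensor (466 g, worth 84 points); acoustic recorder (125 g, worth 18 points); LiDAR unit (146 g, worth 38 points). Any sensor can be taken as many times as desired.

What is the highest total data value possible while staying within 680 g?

181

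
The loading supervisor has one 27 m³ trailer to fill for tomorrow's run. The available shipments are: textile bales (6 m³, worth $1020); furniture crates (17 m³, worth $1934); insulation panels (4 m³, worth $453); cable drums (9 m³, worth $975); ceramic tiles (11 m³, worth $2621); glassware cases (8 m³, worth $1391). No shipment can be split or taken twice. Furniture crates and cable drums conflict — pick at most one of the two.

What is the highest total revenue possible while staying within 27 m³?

5032

Best packing: textile bales + ceramic tiles + glassware cases — 25 m³, 5032 total.
The closest alternative, textile bales + cable drums + ceramic tiles, reaches only 4616.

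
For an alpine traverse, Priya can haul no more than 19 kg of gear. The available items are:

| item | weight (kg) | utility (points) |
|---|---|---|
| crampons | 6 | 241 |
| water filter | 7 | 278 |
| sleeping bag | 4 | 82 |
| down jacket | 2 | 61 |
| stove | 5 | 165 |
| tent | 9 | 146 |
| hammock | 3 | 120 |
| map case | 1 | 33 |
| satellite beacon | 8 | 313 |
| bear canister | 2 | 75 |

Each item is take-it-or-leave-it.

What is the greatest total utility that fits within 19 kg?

749

Ranking by ratio (utility/kg): crampons 40.17, hammock 40.00, water filter 39.71.
Taking the top-ratio items first gives crampons + water filter + hammock + map case + bear canister for 747 (19 kg).
Dropping water filter and map case frees 8 kg; slotting in satellite beacon (8 kg) lifts the total to 749 at 19 kg.
The closest alternative, crampons + water filter + hammock + map case + bear canister, reaches only 747.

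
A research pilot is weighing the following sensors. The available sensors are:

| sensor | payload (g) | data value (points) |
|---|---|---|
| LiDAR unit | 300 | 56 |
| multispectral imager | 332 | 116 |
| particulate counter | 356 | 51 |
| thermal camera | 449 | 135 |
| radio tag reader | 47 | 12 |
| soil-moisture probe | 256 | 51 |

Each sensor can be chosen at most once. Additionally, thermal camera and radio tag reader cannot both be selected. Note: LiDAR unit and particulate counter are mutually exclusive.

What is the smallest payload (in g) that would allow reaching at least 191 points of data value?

749

Look for the lowest-payload combination reaching 191.
Taking LiDAR unit + thermal camera gives 191 (≥ 191) for 749 g.
Below 749 g the best achievable stays under 191.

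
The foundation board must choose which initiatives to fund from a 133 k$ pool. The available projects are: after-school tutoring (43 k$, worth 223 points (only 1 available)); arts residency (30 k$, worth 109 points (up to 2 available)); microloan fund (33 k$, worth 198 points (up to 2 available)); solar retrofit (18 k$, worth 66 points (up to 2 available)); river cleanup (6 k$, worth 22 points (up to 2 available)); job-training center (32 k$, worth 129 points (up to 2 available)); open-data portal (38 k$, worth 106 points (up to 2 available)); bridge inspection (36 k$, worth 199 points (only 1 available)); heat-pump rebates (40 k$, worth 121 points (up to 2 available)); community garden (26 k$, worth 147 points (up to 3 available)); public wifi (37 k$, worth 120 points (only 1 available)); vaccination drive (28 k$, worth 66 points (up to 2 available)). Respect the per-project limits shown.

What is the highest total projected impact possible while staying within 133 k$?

742

Density check — microloan fund 6.00, community garden 5.65, bridge inspection 5.53 are the best per k$.
Greedy by ratio would take 2×microloan fund + 2×river cleanup + 2×community garden: 130 k$ used, total 734.
The 38 k$ tied up in 2×river cleanup and community garden is better spent on bridge inspection — total rises to 742 (128 k$).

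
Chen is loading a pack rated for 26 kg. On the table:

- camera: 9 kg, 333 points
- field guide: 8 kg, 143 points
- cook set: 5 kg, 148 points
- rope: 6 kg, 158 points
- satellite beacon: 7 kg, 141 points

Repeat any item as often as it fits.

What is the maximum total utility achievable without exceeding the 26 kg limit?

Greedy by ratio would take 2×camera + cook set: 23 kg used, total 814.
Dropping cook set frees 5 kg; slotting in rope (6 kg) lifts the total to 824 at 24 kg.
Nothing else within 26 kg beats 824.

824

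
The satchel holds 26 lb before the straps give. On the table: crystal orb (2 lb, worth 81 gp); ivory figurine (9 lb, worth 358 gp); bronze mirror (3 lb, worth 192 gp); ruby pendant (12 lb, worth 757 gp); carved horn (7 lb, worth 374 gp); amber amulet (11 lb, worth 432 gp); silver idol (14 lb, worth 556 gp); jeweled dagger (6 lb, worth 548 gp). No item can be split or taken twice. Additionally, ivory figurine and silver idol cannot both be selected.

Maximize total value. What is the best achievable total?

Taking the top-ratio items first gives crystal orb + bronze mirror + ruby pendant + jeweled dagger for 1578 (23 lb).
Replace crystal orb and bronze mirror with carved horn: the trade gains 101 net, giving 1679 at 25 lb.
An exhaustive check of the 256 subsets confirms 1679.

1679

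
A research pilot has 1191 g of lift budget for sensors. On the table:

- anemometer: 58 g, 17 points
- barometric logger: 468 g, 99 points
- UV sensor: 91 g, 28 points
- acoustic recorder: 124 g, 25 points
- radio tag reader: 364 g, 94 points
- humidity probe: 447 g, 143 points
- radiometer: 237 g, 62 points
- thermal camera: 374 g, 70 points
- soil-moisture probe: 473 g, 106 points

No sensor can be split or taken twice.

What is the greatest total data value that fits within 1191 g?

By data value per g: humidity probe 0.32, UV sensor 0.31, anemometer 0.29, radiometer 0.26 lead.
Filling by ratio: anemometer + UV sensor + acoustic recorder + humidity probe + radiometer for 275, with 234 g left unused.
Replace anemometer and acoustic recorder with radio tag reader: the trade gains 52 net, giving 327 at 1139 g.
The closest alternative, acoustic recorder + radio tag reader + humidity probe + radiometer, reaches only 324.

327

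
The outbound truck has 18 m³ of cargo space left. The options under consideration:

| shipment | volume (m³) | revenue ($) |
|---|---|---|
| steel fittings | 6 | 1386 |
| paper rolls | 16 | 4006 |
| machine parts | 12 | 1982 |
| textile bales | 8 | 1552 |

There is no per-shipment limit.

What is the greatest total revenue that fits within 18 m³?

4158

Density check — paper rolls 250.38, steel fittings 231.00, textile bales 194.00 are the best per m³.
The ratio heuristic lands on paper rolls (4006) but leaves 2 m³ idle.
Dropping paper rolls frees 16 m³; slotting in 3×steel fittings (18 m³) lifts the total to 4158 at 18 m³.
Nothing else within 18 m³ beats 4158.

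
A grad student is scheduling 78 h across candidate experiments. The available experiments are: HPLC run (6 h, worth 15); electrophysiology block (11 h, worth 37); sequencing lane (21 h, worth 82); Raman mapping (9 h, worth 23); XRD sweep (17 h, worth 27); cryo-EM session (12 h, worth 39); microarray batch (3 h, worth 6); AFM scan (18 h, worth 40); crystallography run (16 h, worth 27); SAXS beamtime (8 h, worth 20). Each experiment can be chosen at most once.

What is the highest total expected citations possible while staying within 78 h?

Filling by ratio: HPLC run + electrophysiology block + sequencing lane + Raman mapping + cryo-EM session + microarray batch + SAXS beamtime for 222, with 8 h left unused.
The 11 h tied up in microarray batch and SAXS beamtime is better spent on AFM scan — total rises to 236 (77 h).
Next best is HPLC run + electrophysiology block + sequencing lane + cryo-EM session + AFM scan + SAXS beamtime at 233 (76 h) — short by 3.

236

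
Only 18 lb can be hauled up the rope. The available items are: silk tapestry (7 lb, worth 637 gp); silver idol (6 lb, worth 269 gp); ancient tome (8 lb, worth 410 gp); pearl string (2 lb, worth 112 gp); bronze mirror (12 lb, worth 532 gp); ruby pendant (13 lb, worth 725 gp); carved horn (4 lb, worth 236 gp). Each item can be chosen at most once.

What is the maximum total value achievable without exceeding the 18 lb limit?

1159

A density-first pass picks silk tapestry + pearl string + carved horn — 985 at 13 lb.
Dropping carved horn frees 4 lb; slotting in ancient tome (8 lb) lifts the total to 1159 at 17 lb.
Next best is silk tapestry + silver idol + carved horn at 1142 (17 lb) — short by 17.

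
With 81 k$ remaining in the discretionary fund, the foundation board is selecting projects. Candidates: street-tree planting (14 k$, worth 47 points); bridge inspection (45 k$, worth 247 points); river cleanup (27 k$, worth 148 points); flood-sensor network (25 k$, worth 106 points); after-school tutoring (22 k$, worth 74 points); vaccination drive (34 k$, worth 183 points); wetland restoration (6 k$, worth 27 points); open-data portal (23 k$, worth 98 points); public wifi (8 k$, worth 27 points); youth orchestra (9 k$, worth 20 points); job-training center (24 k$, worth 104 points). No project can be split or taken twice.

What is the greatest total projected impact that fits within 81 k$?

430

A density-first pass picks bridge inspection + river cleanup + wetland restoration — 422 at 78 k$.
Replace river cleanup and wetland restoration with vaccination drive: the trade gains 8 net, giving 430 at 79 k$.
That's the maximum — no swap from here does better than 430.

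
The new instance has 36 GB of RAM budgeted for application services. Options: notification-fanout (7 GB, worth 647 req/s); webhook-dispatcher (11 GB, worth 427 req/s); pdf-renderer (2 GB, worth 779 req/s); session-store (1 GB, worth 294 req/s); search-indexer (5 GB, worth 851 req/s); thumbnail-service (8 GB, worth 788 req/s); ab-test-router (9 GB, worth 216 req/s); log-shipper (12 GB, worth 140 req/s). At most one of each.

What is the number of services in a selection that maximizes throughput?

The maximum throughput within 36 GB is 3786.
For example notification-fanout + webhook-dispatcher + pdf-renderer + session-store + search-indexer + thumbnail-service achieves it, using 34 GB.
All optima have 6 services.

6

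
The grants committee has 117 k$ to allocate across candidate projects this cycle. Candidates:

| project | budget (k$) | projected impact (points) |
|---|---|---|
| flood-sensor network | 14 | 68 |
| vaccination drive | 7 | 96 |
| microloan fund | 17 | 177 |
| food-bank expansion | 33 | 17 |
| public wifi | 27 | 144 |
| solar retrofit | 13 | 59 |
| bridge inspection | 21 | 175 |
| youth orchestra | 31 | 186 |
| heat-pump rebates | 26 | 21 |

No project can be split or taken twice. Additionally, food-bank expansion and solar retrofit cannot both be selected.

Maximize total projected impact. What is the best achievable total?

Density check — vaccination drive 13.71, microloan fund 10.41, bridge inspection 8.33 are the best per k$.
The ratio ordering already packs tightly: flood-sensor network + vaccination drive + microloan fund + public wifi + bridge inspection + youth orchestra, 117 k$, 846.

846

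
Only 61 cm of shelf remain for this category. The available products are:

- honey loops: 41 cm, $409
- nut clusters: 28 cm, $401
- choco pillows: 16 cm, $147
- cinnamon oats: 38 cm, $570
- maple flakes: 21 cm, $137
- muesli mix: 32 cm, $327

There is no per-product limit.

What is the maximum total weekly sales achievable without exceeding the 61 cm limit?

Taking the top-ratio products first gives choco pillows + cinnamon oats for 717 (54 cm).
The 54 cm tied up in choco pillows and cinnamon oats is better spent on 2×nut clusters — total rises to 802 (56 cm).
Nothing else within 61 cm beats 802.

802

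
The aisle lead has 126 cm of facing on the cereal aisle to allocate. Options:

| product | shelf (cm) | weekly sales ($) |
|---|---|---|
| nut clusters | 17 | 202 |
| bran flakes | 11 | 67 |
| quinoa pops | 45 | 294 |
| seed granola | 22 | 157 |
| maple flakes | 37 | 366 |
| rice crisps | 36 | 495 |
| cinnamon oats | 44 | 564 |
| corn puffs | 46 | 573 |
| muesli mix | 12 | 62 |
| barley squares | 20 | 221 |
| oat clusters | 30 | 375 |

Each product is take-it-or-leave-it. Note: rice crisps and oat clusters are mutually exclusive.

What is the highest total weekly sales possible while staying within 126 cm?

1632

Rice crisps + cinnamon oats + corn puffs uses 126 of the 126 cm and totals 1632.
Next best is cinnamon oats + corn puffs + oat clusters at 1512 (120 cm) — short by 120.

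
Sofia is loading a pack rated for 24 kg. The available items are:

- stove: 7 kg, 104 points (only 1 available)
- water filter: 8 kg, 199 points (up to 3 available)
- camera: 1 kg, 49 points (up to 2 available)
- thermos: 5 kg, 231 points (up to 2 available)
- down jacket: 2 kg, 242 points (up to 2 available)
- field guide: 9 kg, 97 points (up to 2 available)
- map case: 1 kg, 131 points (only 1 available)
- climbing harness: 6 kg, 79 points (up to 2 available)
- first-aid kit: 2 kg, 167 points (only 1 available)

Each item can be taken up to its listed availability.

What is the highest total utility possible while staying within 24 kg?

1372

A density-first pass picks 2×camera + 2×thermos + 2×down jacket + map case + first-aid kit — 1342 at 19 kg.
The 1 kg tied up in camera is better spent on climbing harness — total rises to 1372 (24 kg).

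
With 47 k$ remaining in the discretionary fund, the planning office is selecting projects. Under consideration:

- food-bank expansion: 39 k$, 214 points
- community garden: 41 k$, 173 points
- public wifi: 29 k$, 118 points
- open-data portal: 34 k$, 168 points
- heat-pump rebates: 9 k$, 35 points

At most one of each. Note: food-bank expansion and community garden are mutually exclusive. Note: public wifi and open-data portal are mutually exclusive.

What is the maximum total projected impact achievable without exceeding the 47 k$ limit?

214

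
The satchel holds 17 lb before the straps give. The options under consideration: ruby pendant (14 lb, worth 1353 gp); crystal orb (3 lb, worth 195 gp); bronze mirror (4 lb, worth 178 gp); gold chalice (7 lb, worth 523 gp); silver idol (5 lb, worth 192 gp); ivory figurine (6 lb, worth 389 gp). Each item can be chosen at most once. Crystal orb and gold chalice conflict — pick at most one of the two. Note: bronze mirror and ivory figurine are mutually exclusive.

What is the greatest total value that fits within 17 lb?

1548

Taking ruby pendant + crystal orb: 17 lb used, 1548 in value.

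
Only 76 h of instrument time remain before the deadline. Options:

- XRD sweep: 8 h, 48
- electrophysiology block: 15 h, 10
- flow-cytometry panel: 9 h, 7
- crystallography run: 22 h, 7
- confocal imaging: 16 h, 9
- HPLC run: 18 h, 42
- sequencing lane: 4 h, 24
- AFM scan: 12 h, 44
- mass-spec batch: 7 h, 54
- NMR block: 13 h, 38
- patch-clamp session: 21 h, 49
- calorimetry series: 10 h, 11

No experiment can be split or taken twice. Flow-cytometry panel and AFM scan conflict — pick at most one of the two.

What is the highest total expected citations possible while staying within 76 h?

268

A density-first pass picks XRD sweep + HPLC run + sequencing lane + AFM scan + mass-spec batch + NMR block + calorimetry series — 261 at 72 h.
The 18 h tied up in HPLC run is better spent on patch-clamp session — total rises to 268 (75 h).
An exhaustive check of the 4096 subsets confirms 268.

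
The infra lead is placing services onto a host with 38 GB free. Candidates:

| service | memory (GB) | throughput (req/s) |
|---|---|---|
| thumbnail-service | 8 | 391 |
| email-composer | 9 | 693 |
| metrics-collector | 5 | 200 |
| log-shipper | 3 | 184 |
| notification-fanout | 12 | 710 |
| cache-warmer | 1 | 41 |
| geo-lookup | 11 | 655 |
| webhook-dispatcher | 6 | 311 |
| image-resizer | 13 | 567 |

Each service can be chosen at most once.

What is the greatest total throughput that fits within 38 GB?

2369

Filling by ratio: email-composer + log-shipper + notification-fanout + cache-warmer + geo-lookup for 2283, with 2 GB left unused.
Dropping log-shipper and cache-warmer frees 4 GB; slotting in webhook-dispatcher (6 GB) lifts the total to 2369 at 38 GB.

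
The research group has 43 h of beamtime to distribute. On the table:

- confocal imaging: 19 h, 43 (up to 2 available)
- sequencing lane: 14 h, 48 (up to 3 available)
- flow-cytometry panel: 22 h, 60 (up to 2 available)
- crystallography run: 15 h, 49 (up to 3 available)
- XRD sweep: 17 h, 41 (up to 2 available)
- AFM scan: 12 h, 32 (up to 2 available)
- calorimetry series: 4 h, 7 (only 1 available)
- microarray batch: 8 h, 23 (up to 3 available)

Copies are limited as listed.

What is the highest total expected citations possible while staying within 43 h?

Taking the top-ratio experiments first gives 3×sequencing lane for 144 (42 h).
Dropping sequencing lane frees 14 h; slotting in crystallography run (15 h) lifts the total to 145 at 43 h.

145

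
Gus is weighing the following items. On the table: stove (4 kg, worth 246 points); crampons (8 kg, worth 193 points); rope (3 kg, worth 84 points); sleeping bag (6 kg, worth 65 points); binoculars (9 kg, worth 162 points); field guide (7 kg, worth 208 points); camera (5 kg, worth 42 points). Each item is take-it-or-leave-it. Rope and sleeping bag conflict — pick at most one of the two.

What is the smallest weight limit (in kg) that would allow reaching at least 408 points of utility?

Minimise kg subject to total utility ≥ 408.
stove + field guide: 454 utility at 11 kg.
No combination under 11 kg hits 408.

11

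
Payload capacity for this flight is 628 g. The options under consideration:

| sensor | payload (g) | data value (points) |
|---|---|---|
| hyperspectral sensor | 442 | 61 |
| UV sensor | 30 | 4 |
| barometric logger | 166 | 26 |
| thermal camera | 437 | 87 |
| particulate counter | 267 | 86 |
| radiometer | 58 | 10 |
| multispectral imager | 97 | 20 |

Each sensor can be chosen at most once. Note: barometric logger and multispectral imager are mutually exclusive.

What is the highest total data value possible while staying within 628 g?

Taking UV sensor + barometric logger + particulate counter + radiometer: 521 g used, 126 in data value.

126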